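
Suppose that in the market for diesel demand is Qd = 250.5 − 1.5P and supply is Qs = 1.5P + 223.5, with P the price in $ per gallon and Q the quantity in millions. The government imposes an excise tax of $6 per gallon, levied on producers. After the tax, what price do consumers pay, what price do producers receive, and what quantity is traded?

Without the tax, 250.5 − 1.5P = 1.5P + 223.5 gives 3P = 27, so P* = $9 and Q* = 237.
With the tax collected from producers, supply shifts: Qs = 1.5(P − 6) + 223.5.
New equilibrium: consumers pay $12, producers receive $6, Q = 232.5. (Wedge: Pb − Ps = 6.)
The less price-elastic side of the market bears the larger share of a per-unit tax.

Consumers pay $12; producers receive $6; quantity = 232.5.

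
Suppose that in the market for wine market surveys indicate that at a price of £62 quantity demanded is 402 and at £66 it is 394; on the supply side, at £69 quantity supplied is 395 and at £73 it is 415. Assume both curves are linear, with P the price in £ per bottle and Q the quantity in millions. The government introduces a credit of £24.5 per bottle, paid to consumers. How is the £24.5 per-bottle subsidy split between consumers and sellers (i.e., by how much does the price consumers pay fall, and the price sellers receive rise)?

Consumers gain £17.5 per bottle; sellers gain £7 per bottle.

Demand slope: (394 − 402)/(66 − 62) = -2, so Qd = 526 − 2P.
Supply slope: (415 − 395)/(73 − 69) = 5, so Qs = 5P + 50.
Before the subsidy: set 526 − 2P = 5P + 50 → P* = £68, Q* = 390.
With a per-unit subsidy paid to consumers, each effectively pays P − 24.5, so demand becomes Qd = 526 − 2(P − 24.5).
Solving gives Q = 425 with consumers paying £50.5 and sellers receiving £75 (the £24.5 wedge).
Gain to consumers: £17.5; to sellers: £7. (They sum to £24.5.)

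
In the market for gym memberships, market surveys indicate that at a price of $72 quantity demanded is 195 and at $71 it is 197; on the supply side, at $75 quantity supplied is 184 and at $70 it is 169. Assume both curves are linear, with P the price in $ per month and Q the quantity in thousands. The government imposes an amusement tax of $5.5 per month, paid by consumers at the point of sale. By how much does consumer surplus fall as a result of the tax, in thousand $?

Consumer surplus falls by $606.21 thousand.

Demand slope: (197 − 195)/(71 − 72) = -2, so Qd = 339 − 2P.
Supply slope: (169 − 184)/(70 − 75) = 3, so Qs = 3P − 41.
Without the tax, 339 − 2P = 3P − 41 gives 5P = 380, so P* = $76 and Q* = 187.
With the tax collected from consumers, demand (in seller-price terms) shifts: Qd = 339 − 2(P + 5.5).
New equilibrium: consumers pay $79.3, sellers receive $73.8, Q = 180.4. (Wedge: Pb − Ps = 5.5.)
ΔCS is the trapezoid between Q = 180.4 and Q = 187 of height $3.3: ½ · (187 + 180.4) · 3.3 = $606.21.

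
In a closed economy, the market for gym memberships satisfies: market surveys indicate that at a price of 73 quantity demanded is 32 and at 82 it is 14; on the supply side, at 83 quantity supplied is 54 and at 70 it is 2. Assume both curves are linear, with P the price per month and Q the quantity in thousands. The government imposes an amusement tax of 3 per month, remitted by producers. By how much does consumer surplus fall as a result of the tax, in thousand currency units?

Demand slope: (14 − 32)/(82 − 73) = -2, so Qd = 178 − 2P.
Supply slope: (2 − 54)/(70 − 83) = 4, so Qs = 4P − 278.
Without the tax, 178 − 2P = 4P − 278 gives 6P = 456, so P* = 76 and Q* = 26.
With the tax collected from producers, supply shifts: Qs = 4(P − 3) − 278.
New equilibrium: consumers pay 78, producers receive 75, Q = 22. (Wedge: Pb − Ps = 3.)
ΔCS is the trapezoid between Q = 22 and Q = 26 of height 2: ½ · (26 + 22) · 2 = 48.

Consumer surplus falls by 48 thousand.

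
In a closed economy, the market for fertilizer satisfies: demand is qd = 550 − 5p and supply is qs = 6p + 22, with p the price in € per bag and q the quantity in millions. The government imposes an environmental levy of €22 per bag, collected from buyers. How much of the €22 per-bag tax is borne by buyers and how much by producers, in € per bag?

Before the tax: set 550 − 5p = 6p + 22 → p* = €48, q* = 310.
With the tax collected from buyers, demand (in seller-price terms) shifts: qd = 550 − 5(p + 22).
New equilibrium: buyers pay €60, producers receive €38, q = 250. (Wedge: pb − ps = 22.)
Burden on buyers: €12; on producers: €10. (They sum to €22.)

Buyers bear €12 per bag; producers bear €10 per bag.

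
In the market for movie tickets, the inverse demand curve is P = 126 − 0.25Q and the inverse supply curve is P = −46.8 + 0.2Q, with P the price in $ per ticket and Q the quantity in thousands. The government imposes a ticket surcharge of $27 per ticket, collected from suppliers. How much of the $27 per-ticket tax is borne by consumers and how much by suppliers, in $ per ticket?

Inverting to Q(P) form: Qd = 504 − 4P; Qs = 5P + 234.
Before the tax: set 504 − 4P = 5P + 234 → P* = $30, Q* = 384.
With the tax collected from suppliers, supply shifts: Qs = 5(P − 27) + 234.
New equilibrium: consumers pay $45, suppliers receive $18, Q = 324. (Wedge: Pb − Ps = 27.)
Burden on consumers: $15; on suppliers: $12. (They sum to $27.)
The less price-elastic side of the market bears the larger share of a per-unit tax.

Consumers bear $15 per ticket; suppliers bear $12 per ticket.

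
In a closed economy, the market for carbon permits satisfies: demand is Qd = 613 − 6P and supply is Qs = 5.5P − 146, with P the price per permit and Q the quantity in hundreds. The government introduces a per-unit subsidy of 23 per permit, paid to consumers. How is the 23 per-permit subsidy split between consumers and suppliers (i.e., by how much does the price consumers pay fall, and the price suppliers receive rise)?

Consumers gain 11 per permit; suppliers gain 12 per permit.

Without the subsidy, 613 − 6P = 5.5P − 146 gives 11.5P = 759, so P* = 66 and Q* = 217.
With a per-unit subsidy paid to consumers, each effectively pays P − 23, so demand becomes Qd = 613 − 6(P − 23).
Solving gives Q = 283 with consumers paying 55 and suppliers receiving 78 (the 23 wedge).
Gain to consumers: 11; to suppliers: 12. (They sum to 23.)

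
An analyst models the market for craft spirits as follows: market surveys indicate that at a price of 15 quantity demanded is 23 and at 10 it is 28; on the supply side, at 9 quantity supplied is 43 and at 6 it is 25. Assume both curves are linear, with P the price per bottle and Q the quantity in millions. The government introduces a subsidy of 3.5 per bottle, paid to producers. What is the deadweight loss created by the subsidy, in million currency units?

Demand slope: (28 − 23)/(10 − 15) = -1, so Qd = 38 − P.
Supply slope: (25 − 43)/(6 − 9) = 6, so Qs = 6P − 11.
Before the subsidy: set 38 − P = 6P − 11 → P* = 7, Q* = 31.
With a per-unit subsidy paid to producers, each receives P + 3.5 per unit sold, so supply becomes Qs = 6(P + 3.5) − 11.
New equilibrium: consumers pay 4, producers receive 7.5, Q = 34. (Wedge: Pb − Ps = −3.5.)
Quantity rises by |ΔQ| = |31 − 34| = 3.
DWL = ½ · t · |ΔQ| = ½ · 3.5 · 3 = 5.25.

Deadweight loss = 5.25 million.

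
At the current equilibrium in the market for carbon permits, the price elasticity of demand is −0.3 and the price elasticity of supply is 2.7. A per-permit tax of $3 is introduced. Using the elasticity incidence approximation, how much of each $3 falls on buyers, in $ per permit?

Incidence ratio: buyers' share ≈ εs / (εs + |εd|) = 2.7 / (2.7 + 0.3) = 0.9.
So buyers bear ≈ 0.9 × $3 = $2.7; sellers bear $0.3.

Buyers bear ≈ $2.7 per permit.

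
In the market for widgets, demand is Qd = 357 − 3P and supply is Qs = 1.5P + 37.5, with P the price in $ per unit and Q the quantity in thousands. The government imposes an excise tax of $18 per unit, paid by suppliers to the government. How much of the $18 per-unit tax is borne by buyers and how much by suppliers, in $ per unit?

Before the tax: set 357 − 3P = 1.5P + 37.5 → P* = $71, Q* = 144.
With the tax collected from suppliers, supply shifts: Qs = 1.5(P − 18) + 37.5.
New equilibrium: buyers pay $77, suppliers receive $59, Q = 126. (Wedge: Pb − Ps = 18.)
Burden on buyers: $6; on suppliers: $12. (They sum to $18.)

Buyers bear $6 per unit; suppliers bear $12 per unit.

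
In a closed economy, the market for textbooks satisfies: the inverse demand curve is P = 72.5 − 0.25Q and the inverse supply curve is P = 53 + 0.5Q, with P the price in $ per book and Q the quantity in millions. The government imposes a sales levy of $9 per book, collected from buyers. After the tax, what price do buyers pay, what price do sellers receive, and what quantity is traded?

Buyers pay $69; sellers receive $60; quantity = 14.

Rewrite in direct form: Qd = 290 − 4P and Qs = 2P − 106.
Without the tax, 290 − 4P = 2P − 106 gives 6P = 396, so P* = $66 and Q* = 26.
With the tax collected from buyers, demand (in seller-price terms) shifts: Qd = 290 − 4(P + 9).
Solving gives Q = 14 with buyers paying $69 and sellers receiving $60 (the $9 wedge).
The less price-elastic side of the market bears the larger share of a per-unit tax.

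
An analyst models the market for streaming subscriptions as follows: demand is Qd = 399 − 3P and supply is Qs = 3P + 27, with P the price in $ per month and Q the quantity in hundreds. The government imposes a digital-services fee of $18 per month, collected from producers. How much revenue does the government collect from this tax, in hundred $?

Before the tax: set 399 − 3P = 3P + 27 → P* = $62, Q* = 213.
With the tax collected from producers, supply shifts: Qs = 3(P − 18) + 27.
New equilibrium: buyers pay $71, producers receive $53, Q = 186. (Wedge: Pb − Ps = 18.)
Revenue = t · Q = 18 · 186 = $3348.

Tax revenue = $3348 hundred.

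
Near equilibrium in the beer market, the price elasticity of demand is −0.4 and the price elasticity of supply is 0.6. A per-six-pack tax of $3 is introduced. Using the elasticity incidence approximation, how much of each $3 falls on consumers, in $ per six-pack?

Consumers bear ≈ $1.8 per six-pack.

Incidence ratio: consumers' share ≈ εs / (εs + |εd|) = 0.6 / (0.6 + 0.4) = 0.6.
So consumers bear ≈ 0.6 × $3 = $1.8; suppliers bear $1.2.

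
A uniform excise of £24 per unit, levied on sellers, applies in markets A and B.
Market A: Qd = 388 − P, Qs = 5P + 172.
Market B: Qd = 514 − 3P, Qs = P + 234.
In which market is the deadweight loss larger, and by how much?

Market A: pre-tax P* = £36, Q* = 352; post-tax Q = 332; deadweight loss = £240.
Market B: pre-tax P* = £70, Q* = 304; post-tax Q = 286; deadweight loss = £216.
Difference: £240 vs £216 → market A is larger by £24.

Market A, by £24.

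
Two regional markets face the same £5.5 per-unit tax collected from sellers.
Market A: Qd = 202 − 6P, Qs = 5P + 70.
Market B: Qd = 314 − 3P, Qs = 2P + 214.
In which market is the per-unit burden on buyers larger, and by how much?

Market A: pre-tax P* = £12, Q* = 130; post-tax Q = 115; per-unit burden on buyers = £2.5.
Market B: pre-tax P* = £20, Q* = 254; post-tax Q = 247.4; per-unit burden on buyers = £2.2.
Difference: £2.5 vs £2.2 → market A is larger by £0.3.

Market A, by £0.3.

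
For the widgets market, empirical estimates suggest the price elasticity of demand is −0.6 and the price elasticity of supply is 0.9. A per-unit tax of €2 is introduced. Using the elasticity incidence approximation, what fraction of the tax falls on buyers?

Incidence ratio: buyers' share ≈ εs / (εs + |εd|) = 0.9 / (0.9 + 0.6) = 0.6.
Supply is the more elastic side, so buyers bear the larger share.

Buyers' share ≈ 0.6.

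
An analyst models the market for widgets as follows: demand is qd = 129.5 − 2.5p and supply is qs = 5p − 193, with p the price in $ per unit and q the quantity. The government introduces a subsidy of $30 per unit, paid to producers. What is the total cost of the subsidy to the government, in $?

Government outlay = $2160.

Before the subsidy: set 129.5 − 2.5p = 5p − 193 → p* = $43, q* = 22.
With a per-unit subsidy paid to producers, each receives p + 30 per unit sold, so supply becomes qs = 5(p + 30) − 193.
Solving gives q = 72 with consumers paying $23 and producers receiving $53 (the $30 wedge).
Outlay = t · Q = 30 · 72 = $2160.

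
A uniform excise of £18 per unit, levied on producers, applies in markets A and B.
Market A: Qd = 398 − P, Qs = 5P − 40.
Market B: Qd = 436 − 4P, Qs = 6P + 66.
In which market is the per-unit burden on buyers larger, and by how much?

Market A: pre-tax P* = £73, Q* = 325; post-tax Q = 310; per-unit burden on buyers = £15.
Market B: pre-tax P* = £37, Q* = 288; post-tax Q = 244.8; per-unit burden on buyers = £10.8.
Difference: £15 vs £10.8 → market A is larger by £4.2.

Market A, by £4.2.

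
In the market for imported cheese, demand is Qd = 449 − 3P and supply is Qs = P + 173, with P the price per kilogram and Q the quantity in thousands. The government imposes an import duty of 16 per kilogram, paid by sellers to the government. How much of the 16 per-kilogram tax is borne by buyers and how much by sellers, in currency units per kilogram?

Buyers bear 4 per kilogram; sellers bear 12 per kilogram.

Before the tax: set 449 − 3P = P + 173 → P* = 69, Q* = 242.
With the tax collected from sellers, supply shifts: Qs = (P − 16) + 173.
New equilibrium: buyers pay 73, sellers receive 57, Q = 230. (Wedge: Pb − Ps = 16.)
Burden on buyers: 4; on sellers: 12. (They sum to 16.)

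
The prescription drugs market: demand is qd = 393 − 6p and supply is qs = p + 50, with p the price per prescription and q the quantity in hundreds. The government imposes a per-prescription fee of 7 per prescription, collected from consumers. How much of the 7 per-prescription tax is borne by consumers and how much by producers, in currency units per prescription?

Before the tax: set 393 − 6p = p + 50 → p* = 49, q* = 99.
With the tax collected from consumers, demand (in seller-price terms) shifts: qd = 393 − 6(p + 7).
New equilibrium: consumers pay 50, producers receive 43, q = 93. (Wedge: pb − ps = 7.)
Burden on consumers: 1; on producers: 6. (They sum to 7.)
The less price-elastic side of the market bears the larger share of a per-unit tax.

Consumers bear 1 per prescription; producers bear 6 per prescription.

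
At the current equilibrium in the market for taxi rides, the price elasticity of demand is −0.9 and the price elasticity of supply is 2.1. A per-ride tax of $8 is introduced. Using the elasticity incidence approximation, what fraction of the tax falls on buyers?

Buyers' share ≈ 0.7.

Incidence ratio: buyers' share ≈ εs / (εs + |εd|) = 2.1 / (2.1 + 0.9) = 0.7.
Supply is the more elastic side, so buyers bear the larger share.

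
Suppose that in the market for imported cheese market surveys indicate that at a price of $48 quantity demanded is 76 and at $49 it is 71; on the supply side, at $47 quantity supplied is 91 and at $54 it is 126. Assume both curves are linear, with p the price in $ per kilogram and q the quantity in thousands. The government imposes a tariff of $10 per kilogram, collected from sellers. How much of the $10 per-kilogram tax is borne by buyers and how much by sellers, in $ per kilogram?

Demand slope: (71 − 76)/(49 − 48) = -5, so qd = 316 − 5p.
Supply slope: (126 − 91)/(54 − 47) = 5, so qs = 5p − 144.
Before the tax: set 316 − 5p = 5p − 144 → p* = $46, q* = 86.
With the tax collected from sellers, supply shifts: qs = 5(p − 10) − 144.
New equilibrium: buyers pay $51, sellers receive $41, q = 61. (Wedge: pb − ps = 10.)
Burden on buyers: $5; on sellers: $5. (They sum to $10.)

Buyers bear $5 per kilogram; sellers bear $5 per kilogram.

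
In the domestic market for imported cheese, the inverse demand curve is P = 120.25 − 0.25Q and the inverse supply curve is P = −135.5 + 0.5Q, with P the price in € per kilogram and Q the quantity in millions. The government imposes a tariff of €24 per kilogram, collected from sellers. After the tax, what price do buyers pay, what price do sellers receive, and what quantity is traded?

Rewrite in direct form: Qd = 481 − 4P and Qs = 2P + 271.
Without the tax, 481 − 4P = 2P + 271 gives 6P = 210, so P* = €35 and Q* = 341.
With the tax collected from sellers, supply shifts: Qs = 2(P − 24) + 271.
New equilibrium: buyers pay €43, sellers receive €19, Q = 309. (Wedge: Pb − Ps = 24.)

Buyers pay €43; sellers receive €19; quantity = 309.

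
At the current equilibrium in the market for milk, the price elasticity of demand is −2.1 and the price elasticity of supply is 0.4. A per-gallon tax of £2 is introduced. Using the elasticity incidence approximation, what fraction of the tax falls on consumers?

Consumers' share ≈ 0.16.

Incidence ratio: consumers' share ≈ εs / (εs + |εd|) = 0.4 / (0.4 + 2.1) = 0.16.
Supply is the less elastic side, so consumers bear the smaller share.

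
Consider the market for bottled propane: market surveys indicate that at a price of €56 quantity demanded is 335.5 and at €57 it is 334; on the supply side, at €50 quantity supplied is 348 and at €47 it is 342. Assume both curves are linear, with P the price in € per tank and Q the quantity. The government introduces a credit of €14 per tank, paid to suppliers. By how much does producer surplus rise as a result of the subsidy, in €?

Demand slope: (334 − 335.5)/(57 − 56) = -1.5, so Qd = 419.5 − 1.5P.
Supply slope: (342 − 348)/(47 − 50) = 2, so Qs = 2P + 248.
Without the subsidy, 419.5 − 1.5P = 2P + 248 gives 3.5P = 171.5, so P* = €49 and Q* = 346.
With a per-unit subsidy paid to suppliers, each receives P + 14 per unit sold, so supply becomes Qs = 2(P + 14) + 248.
New equilibrium: buyers pay €41, suppliers receive €55, Q = 358. (Wedge: Pb − Ps = −14.)
ΔPS is the trapezoid between Q = 358 and Q = 346 of height €6: ½ · (346 + 358) · 6 = €2112.

Producer surplus rises by €2112.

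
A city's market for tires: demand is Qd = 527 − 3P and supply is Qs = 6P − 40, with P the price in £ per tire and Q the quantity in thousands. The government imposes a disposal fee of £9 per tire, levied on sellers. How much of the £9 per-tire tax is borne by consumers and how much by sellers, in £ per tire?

Without the tax, 527 − 3P = 6P − 40 gives 9P = 567, so P* = £63 and Q* = 338.
With the tax collected from sellers, supply shifts: Qs = 6(P − 9) − 40.
New equilibrium: consumers pay £69, sellers receive £60, Q = 320. (Wedge: Pb − Ps = 9.)
Burden on consumers: £6; on sellers: £3. (They sum to £9.)

Consumers bear £6 per tire; sellers bear £3 per tire.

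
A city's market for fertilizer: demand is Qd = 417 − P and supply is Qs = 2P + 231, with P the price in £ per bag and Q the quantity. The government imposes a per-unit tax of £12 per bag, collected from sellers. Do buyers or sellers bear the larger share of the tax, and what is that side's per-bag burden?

Buyers bear the larger share: £8 per bag.

Without the tax, 417 − P = 2P + 231 gives 3P = 186, so P* = £62 and Q* = 355.
With the tax collected from sellers, supply shifts: Qs = 2(P − 12) + 231.
New equilibrium: buyers pay £70, sellers receive £58, Q = 347. (Wedge: Pb − Ps = 12.)
Per-bag burden: buyers £8, sellers £4.
Buyers take the larger share because demand is less price-elastic here (demand slope 1 vs supply slope 2).
The less price-elastic side of the market bears the larger share of a per-unit tax.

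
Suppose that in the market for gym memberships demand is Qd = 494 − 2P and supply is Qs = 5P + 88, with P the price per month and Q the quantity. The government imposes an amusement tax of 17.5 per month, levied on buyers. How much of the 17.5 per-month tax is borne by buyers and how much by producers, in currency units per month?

Before the tax: set 494 − 2P = 5P + 88 → P* = 58, Q* = 378.
With the tax collected from buyers, demand (in seller-price terms) shifts: Qd = 494 − 2(P + 17.5).
New equilibrium: buyers pay 70.5, producers receive 53, Q = 353. (Wedge: Pb − Ps = 17.5.)
Burden on buyers: 12.5; on producers: 5. (They sum to 17.5.)
The less price-elastic side of the market bears the larger share of a per-unit tax.

Buyers bear 12.5 per month; producers bear 5 per month.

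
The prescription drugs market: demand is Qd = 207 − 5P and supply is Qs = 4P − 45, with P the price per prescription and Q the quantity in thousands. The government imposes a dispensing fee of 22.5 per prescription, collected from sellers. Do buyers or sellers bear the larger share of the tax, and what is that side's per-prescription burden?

Before the tax: set 207 − 5P = 4P − 45 → P* = 28, Q* = 67.
With the tax collected from sellers, supply shifts: Qs = 4(P − 22.5) − 45.
New equilibrium: buyers pay 38, sellers receive 15.5, Q = 17. (Wedge: Pb − Ps = 22.5.)
Per-prescription burden: buyers 10, sellers 12.5.
Sellers take the larger share because supply is less price-elastic here (demand slope 5 vs supply slope 4).
The less price-elastic side of the market bears the larger share of a per-unit tax.

Sellers bear the larger share: 12.5 per prescription.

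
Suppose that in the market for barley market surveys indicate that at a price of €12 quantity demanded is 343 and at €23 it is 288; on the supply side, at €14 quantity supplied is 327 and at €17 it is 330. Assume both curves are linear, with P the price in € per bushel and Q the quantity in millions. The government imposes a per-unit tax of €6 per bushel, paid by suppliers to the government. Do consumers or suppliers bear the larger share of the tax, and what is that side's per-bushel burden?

Suppliers bear the larger share: €5 per bushel.

Demand slope: (288 − 343)/(23 − 12) = -5, so Qd = 403 − 5P.
Supply slope: (330 − 327)/(17 − 14) = 1, so Qs = P + 313.
Before the tax: set 403 − 5P = P + 313 → P* = €15, Q* = 328.
With the tax collected from suppliers, supply shifts: Qs = (P − 6) + 313.
Solving gives Q = 323 with consumers paying €16 and suppliers receiving €10 (the €6 wedge).
Per-bushel burden: consumers €1, suppliers €5.
Suppliers take the larger share because supply is less price-elastic here (demand slope 5 vs supply slope 1).
The less price-elastic side of the market bears the larger share of a per-unit tax.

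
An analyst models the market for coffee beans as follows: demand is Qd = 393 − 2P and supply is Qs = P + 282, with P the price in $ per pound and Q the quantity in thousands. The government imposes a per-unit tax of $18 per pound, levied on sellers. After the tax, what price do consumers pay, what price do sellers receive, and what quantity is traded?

Without the tax, 393 − 2P = P + 282 gives 3P = 111, so P* = $37 and Q* = 319.
With the tax collected from sellers, supply shifts: Qs = (P − 18) + 282.
New equilibrium: consumers pay $43, sellers receive $25, Q = 307. (Wedge: Pb − Ps = 18.)
The less price-elastic side of the market bears the larger share of a per-unit tax.

Consumers pay $43; sellers receive $25; quantity = 307.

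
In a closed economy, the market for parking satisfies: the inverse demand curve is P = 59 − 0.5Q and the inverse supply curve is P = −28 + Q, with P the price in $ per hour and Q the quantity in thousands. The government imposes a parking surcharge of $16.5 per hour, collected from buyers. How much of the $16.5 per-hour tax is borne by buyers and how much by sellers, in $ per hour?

Rewrite in direct form: Qd = 118 − 2P and Qs = P + 28.
Before the tax: set 118 − 2P = P + 28 → P* = $30, Q* = 58.
With the tax collected from buyers, demand (in seller-price terms) shifts: Qd = 118 − 2(P + 16.5).
New equilibrium: buyers pay $35.5, sellers receive $19, Q = 47. (Wedge: Pb − Ps = 16.5.)
Burden on buyers: $5.5; on sellers: $11. (They sum to $16.5.)
The less price-elastic side of the market bears the larger share of a per-unit tax.

Buyers bear $5.5 per hour; sellers bear $11 per hour.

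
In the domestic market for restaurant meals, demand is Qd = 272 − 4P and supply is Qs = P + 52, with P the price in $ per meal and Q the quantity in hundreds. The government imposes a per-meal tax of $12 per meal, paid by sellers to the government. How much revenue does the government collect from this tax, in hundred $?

Without the tax, 272 − 4P = P + 52 gives 5P = 220, so P* = $44 and Q* = 96.
With the tax collected from sellers, supply shifts: Qs = (P − 12) + 52.
Solving gives Q = 86.4 with consumers paying $46.4 and sellers receiving $34.4 (the $12 wedge).
Revenue = t · Q = 12 · 86.4 = $1036.8.

Tax revenue = $1036.8 hundred.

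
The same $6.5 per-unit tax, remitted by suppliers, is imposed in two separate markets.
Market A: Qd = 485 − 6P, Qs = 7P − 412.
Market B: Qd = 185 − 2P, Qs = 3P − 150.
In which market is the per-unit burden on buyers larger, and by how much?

Market A: pre-tax P* = $69, Q* = 71; post-tax Q = 50; per-unit burden on buyers = $3.5.
Market B: pre-tax P* = $67, Q* = 51; post-tax Q = 43.2; per-unit burden on buyers = $3.9.
Difference: $3.5 vs $3.9 → market B is larger by $0.4.

Market B, by $0.4.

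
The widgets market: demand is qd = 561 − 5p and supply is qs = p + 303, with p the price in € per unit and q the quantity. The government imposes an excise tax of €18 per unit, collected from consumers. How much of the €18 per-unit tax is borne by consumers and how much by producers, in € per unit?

Without the tax, 561 − 5p = p + 303 gives 6p = 258, so p* = €43 and q* = 346.
With the tax collected from consumers, demand (in seller-price terms) shifts: qd = 561 − 5(p + 18).
Solving gives q = 331 with consumers paying €46 and producers receiving €28 (the €18 wedge).
Burden on consumers: €3; on producers: €15. (They sum to €18.)

Consumers bear €3 per unit; producers bear €15 per unit.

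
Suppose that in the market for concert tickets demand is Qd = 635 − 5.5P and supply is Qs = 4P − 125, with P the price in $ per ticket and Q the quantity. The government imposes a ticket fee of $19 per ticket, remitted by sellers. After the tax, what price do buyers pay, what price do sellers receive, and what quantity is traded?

Buyers pay $88; sellers receive $69; quantity = 151.

Without the tax, 635 − 5.5P = 4P − 125 gives 9.5P = 760, so P* = $80 and Q* = 195.
With the tax collected from sellers, supply shifts: Qs = 4(P − 19) − 125.
New equilibrium: buyers pay $88, sellers receive $69, Q = 151. (Wedge: Pb − Ps = 19.)
The less price-elastic side of the market bears the larger share of a per-unit tax.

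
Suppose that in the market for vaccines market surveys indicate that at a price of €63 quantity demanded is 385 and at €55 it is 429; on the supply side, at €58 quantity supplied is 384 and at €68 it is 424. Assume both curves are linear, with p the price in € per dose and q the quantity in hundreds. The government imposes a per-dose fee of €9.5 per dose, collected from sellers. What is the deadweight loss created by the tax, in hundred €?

Deadweight loss = €104.5 hundred.

Demand slope: (429 − 385)/(55 − 63) = -5.5, so qd = 731.5 − 5.5p.
Supply slope: (424 − 384)/(68 − 58) = 4, so qs = 4p + 152.
Before the tax: set 731.5 − 5.5p = 4p + 152 → p* = €61, q* = 396.
With the tax collected from sellers, supply shifts: qs = 4(p − 9.5) + 152.
New equilibrium: consumers pay €65, sellers receive €55.5, q = 374. (Wedge: pb − ps = 9.5.)
Quantity falls by |ΔQ| = |396 − 374| = 22.
DWL = ½ · t · |ΔQ| = ½ · 9.5 · 22 = €104.5.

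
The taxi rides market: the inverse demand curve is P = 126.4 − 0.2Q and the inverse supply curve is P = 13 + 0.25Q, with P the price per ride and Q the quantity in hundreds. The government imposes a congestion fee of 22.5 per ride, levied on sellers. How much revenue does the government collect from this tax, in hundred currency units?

Tax revenue = 4545 hundred.

Rewrite in direct form: Qd = 632 − 5P and Qs = 4P − 52.
Before the tax: set 632 − 5P = 4P − 52 → P* = 76, Q* = 252.
With the tax collected from sellers, supply shifts: Qs = 4(P − 22.5) − 52.
Solving gives Q = 202 with consumers paying 86 and sellers receiving 63.5 (the 22.5 wedge).
Revenue = t · Q = 22.5 · 202 = 4545.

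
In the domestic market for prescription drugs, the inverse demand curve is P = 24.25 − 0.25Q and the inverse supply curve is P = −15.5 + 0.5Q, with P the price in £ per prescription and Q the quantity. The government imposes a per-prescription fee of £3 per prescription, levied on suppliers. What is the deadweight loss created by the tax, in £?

Rewrite in direct form: Qd = 97 − 4P and Qs = 2P + 31.
Without the tax, 97 − 4P = 2P + 31 gives 6P = 66, so P* = £11 and Q* = 53.
With the tax collected from suppliers, supply shifts: Qs = 2(P − 3) + 31.
New equilibrium: consumers pay £12, suppliers receive £9, Q = 49. (Wedge: Pb − Ps = 3.)
Quantity falls by |ΔQ| = |53 − 49| = 4.
DWL = ½ · t · |ΔQ| = ½ · 3 · 4 = £6.

Deadweight loss = £6.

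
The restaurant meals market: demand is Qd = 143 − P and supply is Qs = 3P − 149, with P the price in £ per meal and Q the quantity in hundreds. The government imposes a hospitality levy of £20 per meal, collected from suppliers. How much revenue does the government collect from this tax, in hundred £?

Tax revenue = £1100 hundred.

Before the tax: set 143 − P = 3P − 149 → P* = £73, Q* = 70.
With the tax collected from suppliers, supply shifts: Qs = 3(P − 20) − 149.
Solving gives Q = 55 with buyers paying £88 and suppliers receiving £68 (the £20 wedge).
Revenue = t · Q = 20 · 55 = £1100.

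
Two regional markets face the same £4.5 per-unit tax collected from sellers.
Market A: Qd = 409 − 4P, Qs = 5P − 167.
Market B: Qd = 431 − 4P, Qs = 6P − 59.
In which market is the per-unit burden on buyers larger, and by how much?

Market A: pre-tax P* = £64, Q* = 153; post-tax Q = 143; per-unit burden on buyers = £2.5.
Market B: pre-tax P* = £49, Q* = 235; post-tax Q = 224.2; per-unit burden on buyers = £2.7.
Difference: £2.5 vs £2.7 → market B is larger by £0.2.

Market B, by £0.2.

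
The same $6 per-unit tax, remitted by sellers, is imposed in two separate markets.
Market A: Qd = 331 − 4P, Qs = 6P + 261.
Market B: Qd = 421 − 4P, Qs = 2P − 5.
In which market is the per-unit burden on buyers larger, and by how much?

Market A, by $1.6.

Market A: pre-tax P* = $7, Q* = 303; post-tax Q = 288.6; per-unit burden on buyers = $3.6.
Market B: pre-tax P* = $71, Q* = 137; post-tax Q = 129; per-unit burden on buyers = $2.
Difference: $3.6 vs $2 → market A is larger by $1.6.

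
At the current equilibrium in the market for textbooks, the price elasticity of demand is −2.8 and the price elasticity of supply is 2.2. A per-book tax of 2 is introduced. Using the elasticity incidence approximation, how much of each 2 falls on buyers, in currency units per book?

Buyers bear ≈ 0.88 per book.

Incidence ratio: buyers' share ≈ εs / (εs + |εd|) = 2.2 / (2.2 + 2.8) = 0.44.
So buyers bear ≈ 0.44 × 2 = 0.88; sellers bear 1.12.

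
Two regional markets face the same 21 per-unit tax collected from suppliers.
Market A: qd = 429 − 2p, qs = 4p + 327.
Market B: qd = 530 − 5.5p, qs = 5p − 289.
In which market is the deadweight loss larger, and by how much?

Market A: pre-tax p* = 17, q* = 395; post-tax q = 367; deadweight loss = 294.
Market B: pre-tax p* = 78, q* = 101; post-tax q = 46; deadweight loss = 577.5.
Difference: 294 vs 577.5 → market B is larger by 283.5.

Market B, by 283.5.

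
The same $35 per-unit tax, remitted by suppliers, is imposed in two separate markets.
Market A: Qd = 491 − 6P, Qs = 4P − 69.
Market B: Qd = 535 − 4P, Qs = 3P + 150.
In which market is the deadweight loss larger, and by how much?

Market A: pre-tax P* = $56, Q* = 155; post-tax Q = 71; deadweight loss = $1470.
Market B: pre-tax P* = $55, Q* = 315; post-tax Q = 255; deadweight loss = $1050.
Difference: $1470 vs $1050 → market A is larger by $420.

Market A, by $420.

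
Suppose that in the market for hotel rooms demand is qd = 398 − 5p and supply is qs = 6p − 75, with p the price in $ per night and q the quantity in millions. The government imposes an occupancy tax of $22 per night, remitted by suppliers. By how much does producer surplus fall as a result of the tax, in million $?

Before the tax: set 398 − 5p = 6p − 75 → p* = $43, q* = 183.
With the tax collected from suppliers, supply shifts: qs = 6(p − 22) − 75.
New equilibrium: consumers pay $55, suppliers receive $33, q = 123. (Wedge: pb − ps = 22.)
ΔPS is the trapezoid between Q = 123 and Q = 183 of height $10: ½ · (183 + 123) · 10 = $1530.

Producer surplus falls by $1530 million.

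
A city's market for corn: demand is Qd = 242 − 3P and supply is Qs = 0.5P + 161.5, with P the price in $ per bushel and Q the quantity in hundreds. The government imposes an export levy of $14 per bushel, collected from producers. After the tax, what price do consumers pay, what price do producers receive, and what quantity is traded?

Before the tax: set 242 − 3P = 0.5P + 161.5 → P* = $23, Q* = 173.
With the tax collected from producers, supply shifts: Qs = 0.5(P − 14) + 161.5.
New equilibrium: consumers pay $25, producers receive $11, Q = 167. (Wedge: Pb − Ps = 14.)

Consumers pay $25; producers receive $11; quantity = 167.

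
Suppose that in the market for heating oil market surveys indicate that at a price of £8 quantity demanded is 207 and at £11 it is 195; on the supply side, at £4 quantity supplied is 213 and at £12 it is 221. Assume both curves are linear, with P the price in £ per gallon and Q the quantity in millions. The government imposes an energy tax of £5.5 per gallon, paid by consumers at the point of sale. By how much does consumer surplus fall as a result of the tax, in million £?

Consumer surplus falls by £234.08 million.

Demand slope: (195 − 207)/(11 − 8) = -4, so Qd = 239 − 4P.
Supply slope: (221 − 213)/(12 − 4) = 1, so Qs = P + 209.
Without the tax, 239 − 4P = P + 209 gives 5P = 30, so P* = £6 and Q* = 215.
With the tax collected from consumers, demand (in seller-price terms) shifts: Qd = 239 − 4(P + 5.5).
Solving gives Q = 210.6 with consumers paying £7.1 and producers receiving £1.6 (the £5.5 wedge).
ΔCS is the trapezoid between Q = 210.6 and Q = 215 of height £1.1: ½ · (215 + 210.6) · 1.1 = £234.08.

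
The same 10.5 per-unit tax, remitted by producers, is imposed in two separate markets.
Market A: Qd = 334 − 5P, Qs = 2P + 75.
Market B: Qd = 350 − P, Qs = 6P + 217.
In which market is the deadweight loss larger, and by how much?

Market A: pre-tax P* = 37, Q* = 149; post-tax Q = 134; deadweight loss = 78.75.
Market B: pre-tax P* = 19, Q* = 331; post-tax Q = 322; deadweight loss = 47.25.
Difference: 78.75 vs 47.25 → market A is larger by 31.5.

Market A, by 31.5.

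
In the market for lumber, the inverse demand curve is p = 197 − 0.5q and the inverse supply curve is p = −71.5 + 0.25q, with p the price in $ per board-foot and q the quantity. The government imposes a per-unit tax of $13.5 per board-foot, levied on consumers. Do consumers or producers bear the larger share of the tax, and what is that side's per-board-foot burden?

Consumers bear the larger share: $9 per board-foot.

Inverting to q(p) form: qd = 394 − 2p; qs = 4p + 286.
Before the tax: set 394 − 2p = 4p + 286 → p* = $18, q* = 358.
With the tax collected from consumers, demand (in seller-price terms) shifts: qd = 394 − 2(p + 13.5).
New equilibrium: consumers pay $27, producers receive $13.5, q = 340. (Wedge: pb − ps = 13.5.)
Per-board-foot burden: consumers $9, producers $4.5.
Consumers take the larger share because demand is less price-elastic here (demand slope 2 vs supply slope 4).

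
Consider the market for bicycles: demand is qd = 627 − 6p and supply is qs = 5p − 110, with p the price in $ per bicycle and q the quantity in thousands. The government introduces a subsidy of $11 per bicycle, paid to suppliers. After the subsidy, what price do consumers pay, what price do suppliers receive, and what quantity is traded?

Consumers pay $62; suppliers receive $73; quantity = 255.

Before the subsidy: set 627 − 6p = 5p − 110 → p* = $67, q* = 225.
With a per-unit subsidy paid to suppliers, each receives p + 11 per unit sold, so supply becomes qs = 5(p + 11) − 110.
New equilibrium: consumers pay $62, suppliers receive $73, q = 255. (Wedge: pb − ps = −11.)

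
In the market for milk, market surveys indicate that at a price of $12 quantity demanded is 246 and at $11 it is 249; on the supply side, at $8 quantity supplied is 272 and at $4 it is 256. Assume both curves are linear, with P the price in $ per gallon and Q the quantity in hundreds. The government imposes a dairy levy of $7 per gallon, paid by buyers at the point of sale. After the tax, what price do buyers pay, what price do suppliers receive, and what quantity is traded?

Demand slope: (249 − 246)/(11 − 12) = -3, so Qd = 282 − 3P.
Supply slope: (256 − 272)/(4 − 8) = 4, so Qs = 4P + 240.
Before the tax: set 282 − 3P = 4P + 240 → P* = $6, Q* = 264.
With the tax collected from buyers, demand (in seller-price terms) shifts: Qd = 282 − 3(P + 7).
Solving gives Q = 252 with buyers paying $10 and suppliers receiving $3 (the $7 wedge).
The less price-elastic side of the market bears the larger share of a per-unit tax.

Buyers pay $10; suppliers receive $3; quantity = 252.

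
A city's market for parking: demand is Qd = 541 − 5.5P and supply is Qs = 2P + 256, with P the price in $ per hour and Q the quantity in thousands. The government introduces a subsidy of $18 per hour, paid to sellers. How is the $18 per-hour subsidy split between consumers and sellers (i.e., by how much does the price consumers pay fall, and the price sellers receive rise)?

Before the subsidy: set 541 − 5.5P = 2P + 256 → P* = $38, Q* = 332.
With a per-unit subsidy paid to sellers, each receives P + 18 per unit sold, so supply becomes Qs = 2(P + 18) + 256.
New equilibrium: consumers pay $33.2, sellers receive $51.2, Q = 358.4. (Wedge: Pb − Ps = −18.)
Gain to consumers: $4.8; to sellers: $13.2. (They sum to $18.)

Consumers gain $4.8 per hour; sellers gain $13.2 per hour.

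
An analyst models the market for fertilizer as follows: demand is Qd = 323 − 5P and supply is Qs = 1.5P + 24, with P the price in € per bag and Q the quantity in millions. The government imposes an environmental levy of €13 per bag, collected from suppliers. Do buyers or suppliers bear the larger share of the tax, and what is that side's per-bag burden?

Without the tax, 323 − 5P = 1.5P + 24 gives 6.5P = 299, so P* = €46 and Q* = 93.
With the tax collected from suppliers, supply shifts: Qs = 1.5(P − 13) + 24.
New equilibrium: buyers pay €49, suppliers receive €36, Q = 78. (Wedge: Pb − Ps = 13.)
Per-bag burden: buyers €3, suppliers €10.
Suppliers take the larger share because supply is less price-elastic here (demand slope 5 vs supply slope 1.5).
The less price-elastic side of the market bears the larger share of a per-unit tax.

Suppliers bear the larger share: €10 per bag.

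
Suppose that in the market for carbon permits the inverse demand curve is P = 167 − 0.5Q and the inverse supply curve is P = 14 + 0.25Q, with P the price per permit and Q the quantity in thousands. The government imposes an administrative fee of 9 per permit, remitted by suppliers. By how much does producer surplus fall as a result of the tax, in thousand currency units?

Producer surplus falls by 594 thousand.

Inverting to Q(P) form: Qd = 334 − 2P; Qs = 4P − 56.
Before the tax: set 334 − 2P = 4P − 56 → P* = 65, Q* = 204.
With the tax collected from suppliers, supply shifts: Qs = 4(P − 9) − 56.
Solving gives Q = 192 with consumers paying 71 and suppliers receiving 62 (the 9 wedge).
ΔPS is the trapezoid between Q = 192 and Q = 204 of height 3: ½ · (204 + 192) · 3 = 594.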